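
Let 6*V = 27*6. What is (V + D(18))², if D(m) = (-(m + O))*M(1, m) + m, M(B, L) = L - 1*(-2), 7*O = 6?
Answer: 5405625/49 ≈ 1.1032e+5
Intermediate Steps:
O = 6/7 (O = (⅐)*6 = 6/7 ≈ 0.85714)
M(B, L) = 2 + L (M(B, L) = L + 2 = 2 + L)
D(m) = m + (2 + m)*(-6/7 - m) (D(m) = (-(m + 6/7))*(2 + m) + m = (-(6/7 + m))*(2 + m) + m = (-6/7 - m)*(2 + m) + m = (2 + m)*(-6/7 - m) + m = m + (2 + m)*(-6/7 - m))
V = 27 (V = (27*6)/6 = (⅙)*162 = 27)
(V + D(18))² = (27 + (-12/7 + (⅐)*18 - 1*18*(2 + 18)))² = (27 + (-12/7 + 18/7 - 1*18*20))² = (27 + (-12/7 + 18/7 - 360))² = (27 - 2514/7)² = (-2325/7)² = 5405625/49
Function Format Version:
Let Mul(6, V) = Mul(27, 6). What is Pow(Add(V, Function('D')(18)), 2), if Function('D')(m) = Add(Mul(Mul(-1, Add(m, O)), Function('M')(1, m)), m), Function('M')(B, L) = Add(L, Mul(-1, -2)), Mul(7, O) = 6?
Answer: Rational(5405625, 49) ≈ 1.1032e+5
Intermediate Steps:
O = Rational(6, 7) (O = Mul(Rational(1, 7), 6) = Rational(6, 7) ≈ 0.85714)
Function('M')(B, L) = Add(2, L) (Function('M')(B, L) = Add(L, 2) = Add(2, L))
Function('D')(m) = Add(m, Mul(Add(2, m), Add(Rational(-6, 7), Mul(-1, m)))) (Function('D')(m) = Add(Mul(Mul(-1, Add(m, Rational(6, 7))), Add(2, m)), m) = Add(Mul(Mul(-1, Add(Rational(6, 7), m)), Add(2, m)), m) = Add(Mul(Add(Rational(-6, 7), Mul(-1, m)), Add(2, m)), m) = Add(Mul(Add(2, m), Add(Rational(-6, 7), Mul(-1, m))), m) = Add(m, Mul(Add(2, m), Add(Rational(-6, 7), Mul(-1, m)))))
V = 27 (V = Mul(Rational(1, 6), Mul(27, 6)) = Mul(Rational(1, 6), 162) = 27)
Pow(Add(V, Function('D')(18)), 2) = Pow(Add(27, Add(Rational(-12, 7), Mul(Rational(1, 7), 18), Mul(-1, 18, Add(2, 18)))), 2) = Pow(Add(27, Add(Rational(-12, 7), Rational(18, 7), Mul(-1, 18, 20))), 2) = Pow(Add(27, Add(Rational(-12, 7), Rational(18, 7), -360)), 2) = Pow(Add(27, Rational(-2514, 7)), 2) = Pow(Rational(-2325, 7), 2) = Rational(5405625, 49)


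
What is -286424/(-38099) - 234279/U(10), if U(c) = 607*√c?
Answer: 286424/38099 - 234279*√10/6070 ≈ -114.53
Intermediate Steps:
-286424/(-38099) - 234279/U(10) = -286424/(-38099) - 234279*√10/6070 = -286424*(-1/38099) - 234279*√10/6070 = 286424/38099 - 234279*√10/6070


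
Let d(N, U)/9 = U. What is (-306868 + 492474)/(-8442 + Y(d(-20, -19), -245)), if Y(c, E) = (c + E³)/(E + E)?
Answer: 1337455/155437 ≈ 8.6045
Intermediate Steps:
d(N, U) = 9*U
Y(c, E) = (c + E³)/(2*E) (Y(c, E) = (c + E³)/((2*E)) = (c + E³)*(1/(2*E)) = (c + E³)/(2*E))
(-306868 + 492474)/(-8442 + Y(d(-20, -19), -245)) = (-306868 + 492474)/(-8442 + (½)*(9*(-19) + (-245)³)/(-245)) = 185606/(-8442 + (½)*(-1/245)*(-171 - 14706125)) = 185606/(-8442 + (½)*(-1/245)*(-14706296)) = 185606/(-8442 + 7353148/245) = 185606/(5284858/245) = 185606*(245/5284858) = 1337455/155437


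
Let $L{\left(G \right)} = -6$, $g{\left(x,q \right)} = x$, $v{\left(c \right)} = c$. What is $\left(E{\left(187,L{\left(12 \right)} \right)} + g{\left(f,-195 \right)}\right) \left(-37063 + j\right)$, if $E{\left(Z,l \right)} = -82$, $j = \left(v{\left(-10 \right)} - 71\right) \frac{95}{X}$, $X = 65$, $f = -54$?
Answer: $\frac{65736688}{13} \approx 5.0567 \cdot 10^{6}$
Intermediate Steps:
$j = - \frac{1539}{13}$ ($j = \left(-10 - 71\right) \frac{95}{65} = - 81 \cdot 95 \cdot \frac{1}{65} = \left(-81\right) \frac{19}{13} = - \frac{1539}{13} \approx -118.38$)
$\left(E{\left(187,L{\left(12 \right)} \right)} + g{\left(f,-195 \right)}\right) \left(-37063 + j\right) = \left(-82 - 54\right) \left(-37063 - \frac{1539}{13}\right) = \left(-136\right) \left(- \frac{483358}{13}\right) = \frac{65736688}{13}$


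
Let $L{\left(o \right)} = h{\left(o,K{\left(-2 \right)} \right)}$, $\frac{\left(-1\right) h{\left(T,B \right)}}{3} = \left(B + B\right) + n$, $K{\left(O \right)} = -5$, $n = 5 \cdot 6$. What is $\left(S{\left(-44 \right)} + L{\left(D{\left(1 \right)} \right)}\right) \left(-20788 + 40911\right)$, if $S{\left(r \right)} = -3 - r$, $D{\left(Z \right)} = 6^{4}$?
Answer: $-382337$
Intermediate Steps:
$n = 30$
$D{\left(Z \right)} = 1296$
$h{\left(T,B \right)} = -90 - 6 B$ ($h{\left(T,B \right)} = - 3 \left(\left(B + B\right) + 30\right) = - 3 \left(2 B + 30\right) = - 3 \left(30 + 2 B\right) = -90 - 6 B$)
$L{\left(o \right)} = -60$ ($L{\left(o \right)} = -90 - -30 = -90 + 30 = -60$)
$\left(S{\left(-44 \right)} + L{\left(D{\left(1 \right)} \right)}\right) \left(-20788 + 40911\right) = \left(\left(-3 - -44\right) - 60\right) \left(-20788 + 40911\right) = \left(\left(-3 + 44\right) - 60\right) 20123 = \left(41 - 60\right) 20123 = \left(-19\right) 20123 = -382337$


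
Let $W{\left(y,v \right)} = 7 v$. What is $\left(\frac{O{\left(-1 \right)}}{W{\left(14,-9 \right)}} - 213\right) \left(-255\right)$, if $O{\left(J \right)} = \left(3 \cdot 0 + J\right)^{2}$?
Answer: $\frac{1140700}{21} \approx 54319.0$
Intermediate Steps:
$O{\left(J \right)} = J^{2}$ ($O{\left(J \right)} = \left(0 + J\right)^{2} = J^{2}$)
$\left(\frac{O{\left(-1 \right)}}{W{\left(14,-9 \right)}} - 213\right) \left(-255\right) = \left(\frac{\left(-1\right)^{2}}{7 \left(-9\right)} - 213\right) \left(-255\right) = \left(1 \frac{1}{-63} - 213\right) \left(-255\right) = \left(1 \left(- \frac{1}{63}\right) - 213\right) \left(-255\right) = \left(- \frac{1}{63} - 213\right) \left(-255\right) = \left(- \frac{13420}{63}\right) \left(-255\right) = \frac{1140700}{21}$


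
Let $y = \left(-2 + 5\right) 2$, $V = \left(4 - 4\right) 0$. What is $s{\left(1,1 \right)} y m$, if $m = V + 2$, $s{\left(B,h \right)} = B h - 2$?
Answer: $-12$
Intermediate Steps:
$V = 0$ ($V = 0 \cdot 0 = 0$)
$s{\left(B,h \right)} = -2 + B h$
$m = 2$ ($m = 0 + 2 = 2$)
$y = 6$ ($y = 3 \cdot 2 = 6$)
$s{\left(1,1 \right)} y m = \left(-2 + 1 \cdot 1\right) 6 \cdot 2 = \left(-2 + 1\right) 6 \cdot 2 = \left(-1\right) 6 \cdot 2 = \left(-6\right) 2 = -12$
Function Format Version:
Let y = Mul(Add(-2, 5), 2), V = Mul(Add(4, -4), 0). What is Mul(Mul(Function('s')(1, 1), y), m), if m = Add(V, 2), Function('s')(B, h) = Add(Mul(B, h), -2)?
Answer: -12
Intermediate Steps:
V = 0 (V = Mul(0, 0) = 0)
Function('s')(B, h) = Add(-2, Mul(B, h))
m = 2 (m = Add(0, 2) = 2)
y = 6 (y = Mul(3, 2) = 6)
Mul(Mul(Function('s')(1, 1), y), m) = Mul(Mul(Add(-2, Mul(1, 1)), 6), 2) = Mul(Mul(Add(-2, 1), 6), 2) = Mul(Mul(-1, 6), 2) = Mul(-6, 2) = -12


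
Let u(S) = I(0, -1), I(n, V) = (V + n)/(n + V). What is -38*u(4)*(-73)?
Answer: 2774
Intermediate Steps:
I(n, V) = 1 (I(n, V) = (V + n)/(V + n) = 1)
u(S) = 1
-38*u(4)*(-73) = -38*1*(-73) = -38*(-73) = 2774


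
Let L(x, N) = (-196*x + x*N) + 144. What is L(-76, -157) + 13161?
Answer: 40133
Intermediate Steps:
L(x, N) = 144 - 196*x + N*x (L(x, N) = (-196*x + N*x) + 144 = 144 - 196*x + N*x)
L(-76, -157) + 13161 = (144 - 196*(-76) - 157*(-76)) + 13161 = (144 + 14896 + 11932) + 13161 = 26972 + 13161 = 40133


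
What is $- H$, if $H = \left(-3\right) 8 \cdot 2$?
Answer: $48$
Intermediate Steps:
$H = -48$ ($H = \left(-24\right) 2 = -48$)
$- H = \left(-1\right) \left(-48\right) = 48$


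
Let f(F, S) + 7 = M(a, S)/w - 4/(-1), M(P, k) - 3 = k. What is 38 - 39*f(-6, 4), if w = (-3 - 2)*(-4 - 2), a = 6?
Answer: 1459/10 ≈ 145.90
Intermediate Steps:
M(P, k) = 3 + k
w = 30 (w = -5*(-6) = 30)
f(F, S) = -29/10 + S/30 (f(F, S) = -7 + ((3 + S)/30 - 4/(-1)) = -7 + ((3 + S)*(1/30) - 4*(-1)) = -7 + ((⅒ + S/30) + 4) = -7 + (41/10 + S/30) = -29/10 + S/30)
38 - 39*f(-6, 4) = 38 - 39*(-29/10 + (1/30)*4) = 38 - 39*(-29/10 + 2/15) = 38 - 39*(-83/30) = 38 + 1079/10 = 1459/10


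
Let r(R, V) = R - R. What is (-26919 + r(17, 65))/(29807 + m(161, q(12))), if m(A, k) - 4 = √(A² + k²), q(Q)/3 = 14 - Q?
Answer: -802482309/888669764 + 26919*√25957/888669764 ≈ -0.89814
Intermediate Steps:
r(R, V) = 0
q(Q) = 42 - 3*Q (q(Q) = 3*(14 - Q) = 42 - 3*Q)
m(A, k) = 4 + √(A² + k²)
(-26919 + r(17, 65))/(29807 + m(161, q(12))) = (-26919 + 0)/(29807 + (4 + √(161² + (42 - 3*12)²))) = -26919/(29807 + (4 + √(25921 + (42 - 36)²))) = -26919/(29807 + (4 + √(25921 + 6²))) = -26919/(29807 + (4 + √(25921 + 36))) = -26919/(29807 + (4 + √25957)) = -26919/(29811 + √25957)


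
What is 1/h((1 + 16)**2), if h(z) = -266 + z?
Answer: 1/23 ≈ 0.043478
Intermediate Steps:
1/h((1 + 16)**2) = 1/(-266 + (1 + 16)**2) = 1/(-266 + 17**2) = 1/(-266 + 289) = 1/23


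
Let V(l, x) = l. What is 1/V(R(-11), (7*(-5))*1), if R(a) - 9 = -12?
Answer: -⅓ ≈ -0.33333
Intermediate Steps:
R(a) = -3 (R(a) = 9 - 12 = -3)
1/V(R(-11), (7*(-5))*1) = 1/(-3) = -⅓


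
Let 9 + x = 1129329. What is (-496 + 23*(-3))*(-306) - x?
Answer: -956430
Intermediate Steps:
x = 1129320 (x = -9 + 1129329 = 1129320)
(-496 + 23*(-3))*(-306) - x = (-496 + 23*(-3))*(-306) - 1*1129320 = (-496 - 69)*(-306) - 1129320 = -565*(-306) - 1129320 = 172890 - 1129320 = -956430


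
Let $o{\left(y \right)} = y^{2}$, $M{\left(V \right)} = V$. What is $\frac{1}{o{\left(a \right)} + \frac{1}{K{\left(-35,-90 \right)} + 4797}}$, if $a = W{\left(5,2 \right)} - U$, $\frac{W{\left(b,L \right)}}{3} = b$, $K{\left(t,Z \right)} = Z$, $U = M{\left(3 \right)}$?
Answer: $\frac{4707}{677809} \approx 0.0069444$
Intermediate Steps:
$U = 3$
$W{\left(b,L \right)} = 3 b$
$a = 12$ ($a = 3 \cdot 5 - 3 = 15 - 3 = 12$)
$\frac{1}{o{\left(a \right)} + \frac{1}{K{\left(-35,-90 \right)} + 4797}} = \frac{1}{12^{2} + \frac{1}{-90 + 4797}} = \frac{1}{144 + \frac{1}{4707}} = \frac{1}{\frac{677809}{4707}} = \frac{4707}{677809}$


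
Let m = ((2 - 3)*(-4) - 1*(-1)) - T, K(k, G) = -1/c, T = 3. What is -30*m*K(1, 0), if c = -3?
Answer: -20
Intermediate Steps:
K(k, G) = 1/3 (K(k, G) = -1/(-3) = -1*(-1/3) = 1/3)
m = 2 (m = ((2 - 3)*(-4) - 1*(-1)) - 1*3 = (-1*(-4) + 1) - 3 = (4 + 1) - 3 = 5 - 3 = 2)
-30*m*K(1, 0) = -60/3 = -30*2/3 = -20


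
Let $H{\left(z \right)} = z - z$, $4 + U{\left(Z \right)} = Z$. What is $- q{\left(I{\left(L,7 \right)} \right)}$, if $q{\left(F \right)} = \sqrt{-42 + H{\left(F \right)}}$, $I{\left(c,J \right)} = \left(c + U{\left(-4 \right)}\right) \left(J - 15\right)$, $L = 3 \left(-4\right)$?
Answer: $- i \sqrt{42} \approx - 6.4807 i$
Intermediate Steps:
$U{\left(Z \right)} = -4 + Z$
$H{\left(z \right)} = 0$
$L = -12$
$I{\left(c,J \right)} = \left(-15 + J\right) \left(-8 + c\right)$ ($I{\left(c,J \right)} = \left(c - 8\right) \left(J - 15\right) = \left(c - 8\right) \left(-15 + J\right) = \left(-8 + c\right) \left(-15 + J\right) = \left(-15 + J\right) \left(-8 + c\right)$)
$q{\left(F \right)} = i \sqrt{42}$ ($q{\left(F \right)} = \sqrt{-42 + 0} = \sqrt{-42} = i \sqrt{42}$)
$- q{\left(I{\left(L,7 \right)} \right)} = - i \sqrt{42}$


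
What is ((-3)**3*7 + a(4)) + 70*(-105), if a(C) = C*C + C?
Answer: -7519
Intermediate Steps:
a(C) = C + C**2 (a(C) = C**2 + C = C + C**2)
((-3)**3*7 + a(4)) + 70*(-105) = ((-3)**3*7 + 4*(1 + 4)) + 70*(-105) = (-27*7 + 4*5) - 7350 = (-189 + 20) - 7350 = -169 - 7350 = -7519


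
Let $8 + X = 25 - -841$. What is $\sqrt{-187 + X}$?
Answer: $\sqrt{671} \approx 25.904$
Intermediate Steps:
$X = 858$ ($X = -8 + \left(25 - -841\right) = -8 + \left(25 + 841\right) = -8 + 866 = 858$)
$\sqrt{-187 + X} = \sqrt{-187 + 858} = \sqrt{671}$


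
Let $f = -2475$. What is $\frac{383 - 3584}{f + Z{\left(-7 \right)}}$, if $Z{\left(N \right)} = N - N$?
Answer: $\frac{97}{75} \approx 1.2933$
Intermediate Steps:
$Z{\left(N \right)} = 0$
$\frac{383 - 3584}{f + Z{\left(-7 \right)}} = \frac{383 - 3584}{-2475 + 0} = - \frac{3201}{-2475} = \left(-3201\right) \left(- \frac{1}{2475}\right) = \frac{97}{75}$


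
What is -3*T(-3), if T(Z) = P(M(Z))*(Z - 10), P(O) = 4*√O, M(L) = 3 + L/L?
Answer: 312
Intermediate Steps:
M(L) = 4 (M(L) = 3 + 1 = 4)
T(Z) = -80 + 8*Z (T(Z) = (4*√4)*(Z - 10) = (4*2)*(-10 + Z) = 8*(-10 + Z) = -80 + 8*Z)
-3*T(-3) = -3*(-80 + 8*(-3)) = -3*(-80 - 24) = -3*(-104) = 312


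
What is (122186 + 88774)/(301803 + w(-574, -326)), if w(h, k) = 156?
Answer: 23440/33551 ≈ 0.69864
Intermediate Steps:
(122186 + 88774)/(301803 + w(-574, -326)) = (122186 + 88774)/(301803 + 156) = 210960/301959 = 210960*(1/301959) = 23440/33551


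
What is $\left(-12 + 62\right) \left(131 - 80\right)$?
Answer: $2550$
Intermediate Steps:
$\left(-12 + 62\right) \left(131 - 80\right) = 50 \cdot 51 = 2550$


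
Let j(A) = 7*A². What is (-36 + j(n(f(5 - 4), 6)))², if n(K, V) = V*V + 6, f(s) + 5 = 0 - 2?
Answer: 151585344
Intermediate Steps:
f(s) = -7 (f(s) = -5 + (0 - 2) = -5 - 2 = -7)
n(K, V) = 6 + V² (n(K, V) = V² + 6 = 6 + V²)
(-36 + j(n(f(5 - 4), 6)))² = (-36 + 7*(6 + 6²)²)² = (-36 + 7*(6 + 36)²)² = (-36 + 7*42²)² = (-36 + 7*1764)² = (-36 + 12348)² = 12312² = 151585344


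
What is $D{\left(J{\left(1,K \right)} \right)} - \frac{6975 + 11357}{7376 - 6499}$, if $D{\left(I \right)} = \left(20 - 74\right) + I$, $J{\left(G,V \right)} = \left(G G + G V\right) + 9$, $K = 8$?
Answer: $- \frac{49904}{877} \approx -56.903$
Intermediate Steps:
$J{\left(G,V \right)} = 9 + G^{2} + G V$ ($J{\left(G,V \right)} = \left(G^{2} + G V\right) + 9 = 9 + G^{2} + G V$)
$D{\left(I \right)} = -54 + I$
$D{\left(J{\left(1,K \right)} \right)} - \frac{6975 + 11357}{7376 - 6499} = \left(-54 + \left(9 + 1^{2} + 1 \cdot 8\right)\right) - \frac{6975 + 11357}{7376 - 6499} = \left(-54 + \left(9 + 1 + 8\right)\right) - \frac{18332}{877} = \left(-54 + 18\right) - 18332 \cdot \frac{1}{877} = -36 - \frac{18332}{877} = - \frac{49904}{877}$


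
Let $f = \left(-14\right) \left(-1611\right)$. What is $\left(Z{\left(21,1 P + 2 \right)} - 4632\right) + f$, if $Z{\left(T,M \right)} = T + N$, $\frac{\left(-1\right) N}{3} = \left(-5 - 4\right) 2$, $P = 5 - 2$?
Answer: $17997$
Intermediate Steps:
$f = 22554$
$P = 3$ ($P = 5 - 2 = 3$)
$N = 54$ ($N = - 3 \left(-5 - 4\right) 2 = - 3 \left(\left(-9\right) 2\right) = \left(-3\right) \left(-18\right) = 54$)
$Z{\left(T,M \right)} = 54 + T$ ($Z{\left(T,M \right)} = T + 54 = 54 + T$)
$\left(Z{\left(21,1 P + 2 \right)} - 4632\right) + f = \left(\left(54 + 21\right) - 4632\right) + 22554 = \left(75 - 4632\right) + 22554 = -4557 + 22554 = 17997$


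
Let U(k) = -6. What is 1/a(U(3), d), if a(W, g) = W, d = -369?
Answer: -⅙ ≈ -0.16667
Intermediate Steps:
1/a(U(3), d) = 1/(-6) = -⅙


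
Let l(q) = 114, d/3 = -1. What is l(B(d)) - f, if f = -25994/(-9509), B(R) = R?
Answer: 1058032/9509 ≈ 111.27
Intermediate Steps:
d = -3 (d = 3*(-1) = -3)
f = 25994/9509 (f = -25994*(-1/9509) = 25994/9509 ≈ 2.7336)
l(B(d)) - f = 114 - 1*25994/9509 = 114 - 25994/9509 = 1058032/9509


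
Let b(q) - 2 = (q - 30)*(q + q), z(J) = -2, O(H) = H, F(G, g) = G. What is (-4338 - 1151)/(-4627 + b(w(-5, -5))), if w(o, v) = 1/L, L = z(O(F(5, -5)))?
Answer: 10978/9189 ≈ 1.1947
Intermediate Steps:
L = -2
w(o, v) = -½ (w(o, v) = 1/(-2) = -½)
b(q) = 2 + 2*q*(-30 + q) (b(q) = 2 + (q - 30)*(q + q) = 2 + (-30 + q)*(2*q) = 2 + 2*q*(-30 + q))
(-4338 - 1151)/(-4627 + b(w(-5, -5))) = (-4338 - 1151)/(-4627 + (2 - 60*(-½) + 2*(-½)²)) = -5489/(-4627 + (2 + 30 + 2*(¼))) = -5489/(-4627 + (2 + 30 + ½)) = -5489/(-4627 + 65/2) = -5489/(-9189/2) = -5489*(-2/9189) = 10978/9189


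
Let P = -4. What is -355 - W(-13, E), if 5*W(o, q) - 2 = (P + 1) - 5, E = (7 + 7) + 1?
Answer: -1769/5 ≈ -353.80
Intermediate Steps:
E = 15 (E = 14 + 1 = 15)
W(o, q) = -6/5 (W(o, q) = ⅖ + ((-4 + 1) - 5)/5 = ⅖ + (-3 - 5)/5 = ⅖ + (⅕)*(-8) = ⅖ - 8/5 = -6/5)
-355 - W(-13, E) = -355 - 1*(-6/5) = -355 + 6/5 = -1769/5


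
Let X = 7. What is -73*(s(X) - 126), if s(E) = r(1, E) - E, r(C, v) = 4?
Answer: 9417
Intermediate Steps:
s(E) = 4 - E
-73*(s(X) - 126) = -73*((4 - 1*7) - 126) = -73*((4 - 7) - 126) = -73*(-3 - 126) = -73*(-129) = 9417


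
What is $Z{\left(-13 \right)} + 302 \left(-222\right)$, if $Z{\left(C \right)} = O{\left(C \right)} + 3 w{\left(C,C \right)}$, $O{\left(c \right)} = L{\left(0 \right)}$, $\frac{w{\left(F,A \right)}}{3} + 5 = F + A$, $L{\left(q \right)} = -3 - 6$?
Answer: $-67332$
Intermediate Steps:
$L{\left(q \right)} = -9$ ($L{\left(q \right)} = -3 - 6 = -9$)
$w{\left(F,A \right)} = -15 + 3 A + 3 F$ ($w{\left(F,A \right)} = -15 + 3 \left(F + A\right) = -15 + 3 \left(A + F\right) = -15 + \left(3 A + 3 F\right) = -15 + 3 A + 3 F$)
$O{\left(c \right)} = -9$
$Z{\left(C \right)} = -54 + 18 C$ ($Z{\left(C \right)} = -9 + 3 \left(-15 + 3 C + 3 C\right) = -9 + 3 \left(-15 + 6 C\right) = -9 + \left(-45 + 18 C\right) = -54 + 18 C$)
$Z{\left(-13 \right)} + 302 \left(-222\right) = \left(-54 + 18 \left(-13\right)\right) + 302 \left(-222\right) = \left(-54 - 234\right) - 67044 = -288 - 67044 = -67332$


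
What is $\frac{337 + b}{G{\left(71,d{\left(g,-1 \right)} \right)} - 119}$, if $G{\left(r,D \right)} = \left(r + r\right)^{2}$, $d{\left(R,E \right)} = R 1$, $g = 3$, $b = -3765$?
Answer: $- \frac{3428}{20045} \approx -0.17102$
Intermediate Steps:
$d{\left(R,E \right)} = R$
$G{\left(r,D \right)} = 4 r^{2}$ ($G{\left(r,D \right)} = \left(2 r\right)^{2} = 4 r^{2}$)
$\frac{337 + b}{G{\left(71,d{\left(g,-1 \right)} \right)} - 119} = \frac{337 - 3765}{4 \cdot 71^{2} - 119} = - \frac{3428}{4 \cdot 5041 - 119} = - \frac{3428}{20164 - 119} = - \frac{3428}{20045}$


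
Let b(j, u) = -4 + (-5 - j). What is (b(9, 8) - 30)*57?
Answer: -2736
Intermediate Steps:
b(j, u) = -9 - j
(b(9, 8) - 30)*57 = ((-9 - 1*9) - 30)*57 = ((-9 - 9) - 30)*57 = (-18 - 30)*57 = -48*57 = -2736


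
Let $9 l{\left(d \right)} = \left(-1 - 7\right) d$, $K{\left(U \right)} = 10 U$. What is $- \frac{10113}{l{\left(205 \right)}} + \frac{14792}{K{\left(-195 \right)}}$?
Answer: $\frac{15322427}{319800} \approx 47.913$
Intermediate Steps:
$l{\left(d \right)} = - \frac{8 d}{9}$ ($l{\left(d \right)} = \frac{\left(-1 - 7\right) d}{9} = \frac{\left(-8\right) d}{9} = - \frac{8 d}{9}$)
$- \frac{10113}{l{\left(205 \right)}} + \frac{14792}{K{\left(-195 \right)}} = - \frac{10113}{\left(- \frac{8}{9}\right) 205} + \frac{14792}{10 \left(-195\right)} = - \frac{10113}{- \frac{1640}{9}} + \frac{14792}{-1950} = \left(-10113\right) \left(- \frac{9}{1640}\right) + 14792 \left(- \frac{1}{1950}\right) = \frac{91017}{1640} - \frac{7396}{975} = \frac{15322427}{319800}$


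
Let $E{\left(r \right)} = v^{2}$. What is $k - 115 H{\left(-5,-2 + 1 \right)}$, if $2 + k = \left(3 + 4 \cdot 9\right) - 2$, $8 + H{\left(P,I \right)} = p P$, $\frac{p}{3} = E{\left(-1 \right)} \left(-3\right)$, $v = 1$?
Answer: $-4220$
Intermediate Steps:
$E{\left(r \right)} = 1$ ($E{\left(r \right)} = 1^{2} = 1$)
$p = -9$ ($p = 3 \cdot 1 \left(-3\right) = 3 \left(-3\right) = -9$)
$H{\left(P,I \right)} = -8 - 9 P$
$k = 35$ ($k = -2 + \left(\left(3 + 4 \cdot 9\right) - 2\right) = -2 + \left(\left(3 + 36\right) - 2\right) = -2 + \left(39 - 2\right) = -2 + 37 = 35$)
$k - 115 H{\left(-5,-2 + 1 \right)} = 35 - 115 \left(-8 - -45\right) = 35 - 115 \left(-8 + 45\right) = 35 - 4255 = -4220$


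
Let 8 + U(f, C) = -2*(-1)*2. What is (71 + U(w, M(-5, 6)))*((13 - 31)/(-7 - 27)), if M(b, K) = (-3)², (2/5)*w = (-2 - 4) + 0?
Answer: 603/17 ≈ 35.471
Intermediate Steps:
w = -15 (w = 5*((-2 - 4) + 0)/2 = 5*(-6 + 0)/2 = (5/2)*(-6) = -15)
M(b, K) = 9
U(f, C) = -4 (U(f, C) = -8 - 2*(-1)*2 = -8 + 2*2 = -8 + 4 = -4)
(71 + U(w, M(-5, 6)))*((13 - 31)/(-7 - 27)) = (71 - 4)*((13 - 31)/(-7 - 27)) = 67*(-18/(-34)) = 67*(-18*(-1/34)) = 67*(9/17) = 603/17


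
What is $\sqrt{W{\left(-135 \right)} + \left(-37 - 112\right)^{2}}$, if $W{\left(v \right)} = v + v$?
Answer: $\sqrt{21931} \approx 148.09$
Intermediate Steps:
$W{\left(v \right)} = 2 v$
$\sqrt{W{\left(-135 \right)} + \left(-37 - 112\right)^{2}} = \sqrt{2 \left(-135\right) + \left(-37 - 112\right)^{2}} = \sqrt{-270 + \left(-149\right)^{2}} = \sqrt{-270 + 22201} = \sqrt{21931}$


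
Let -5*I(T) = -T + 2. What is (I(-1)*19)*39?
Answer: -2223/5 ≈ -444.60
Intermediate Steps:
I(T) = -⅖ + T/5 (I(T) = -(-T + 2)/5 = -(2 - T)/5 = -⅖ + T/5)
(I(-1)*19)*39 = ((-⅖ + (⅕)*(-1))*19)*39 = ((-⅖ - ⅕)*19)*39 = -⅗*19*39 = -57/5*39 = -2223/5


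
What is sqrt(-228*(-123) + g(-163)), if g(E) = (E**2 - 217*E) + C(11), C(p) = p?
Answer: sqrt(89995) ≈ 299.99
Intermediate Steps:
g(E) = 11 + E**2 - 217*E (g(E) = (E**2 - 217*E) + 11 = 11 + E**2 - 217*E)
sqrt(-228*(-123) + g(-163)) = sqrt(-228*(-123) + (11 + (-163)**2 - 217*(-163))) = sqrt(28044 + (11 + 26569 + 35371)) = sqrt(28044 + 61951) = sqrt(89995)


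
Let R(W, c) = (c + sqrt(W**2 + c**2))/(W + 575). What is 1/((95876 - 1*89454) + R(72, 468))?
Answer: 1344304897/8634098323898 - 5823*sqrt(173)/4317049161949 ≈ 0.00015568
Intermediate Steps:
R(W, c) = (c + sqrt(W**2 + c**2))/(575 + W)
1/((95876 - 1*89454) + R(72, 468)) = 1/((95876 - 1*89454) + (468 + sqrt(72**2 + 468**2))/(575 + 72)) = 1/((95876 - 89454) + (468 + sqrt(5184 + 219024))/647) = 1/(6422 + (468 + sqrt(224208))/647) = 1/(6422 + (468 + 36*sqrt(173))/647) = 1/(6422 + (468/647 + 36*sqrt(173)/647)) = 1/(4155502/647 + 36*sqrt(173)/647)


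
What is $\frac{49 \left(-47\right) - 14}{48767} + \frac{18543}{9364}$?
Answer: $\frac{882590093}{456654188} \approx 1.9327$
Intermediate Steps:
$\frac{49 \left(-47\right) - 14}{48767} + \frac{18543}{9364} = \left(-2303 - 14\right) \frac{1}{48767} + 18543 \cdot \frac{1}{9364} = \left(-2317\right) \frac{1}{48767} + \frac{18543}{9364} = - \frac{2317}{48767} + \frac{18543}{9364} = \frac{882590093}{456654188}$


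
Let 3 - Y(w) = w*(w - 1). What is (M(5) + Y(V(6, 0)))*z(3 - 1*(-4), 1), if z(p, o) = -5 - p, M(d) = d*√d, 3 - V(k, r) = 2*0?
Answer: 36 - 60*√5 ≈ -98.164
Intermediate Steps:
V(k, r) = 3 (V(k, r) = 3 - 2*0 = 3 - 1*0 = 3 + 0 = 3)
M(d) = d^(3/2)
Y(w) = 3 - w*(-1 + w) (Y(w) = 3 - w*(w - 1) = 3 - w*(-1 + w))
(M(5) + Y(V(6, 0)))*z(3 - 1*(-4), 1) = (5^(3/2) + (3 + 3 - 1*3²))*(-5 - (3 - 1*(-4))) = (5*√5 + (3 + 3 - 1*9))*(-5 - (3 + 4)) = (5*√5 + (3 + 3 - 9))*(-5 - 1*7) = (5*√5 - 3)*(-5 - 7) = (-3 + 5*√5)*(-12) = 36 - 60*√5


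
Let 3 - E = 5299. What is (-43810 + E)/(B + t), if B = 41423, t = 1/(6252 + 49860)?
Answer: -2755435872/2324327377 ≈ -1.1855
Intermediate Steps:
E = -5296 (E = 3 - 1*5299 = 3 - 5299 = -5296)
t = 1/56112 ≈ 1.7821e-5
(-43810 + E)/(B + t) = (-43810 - 5296)/(41423 + 1/56112) = -49106/2324327377/56112 = -49106*56112/2324327377 = -2755435872/2324327377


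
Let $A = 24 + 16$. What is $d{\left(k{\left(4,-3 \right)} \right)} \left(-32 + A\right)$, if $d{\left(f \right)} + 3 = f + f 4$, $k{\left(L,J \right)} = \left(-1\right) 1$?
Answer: $-64$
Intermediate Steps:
$k{\left(L,J \right)} = -1$
$d{\left(f \right)} = -3 + 5 f$ ($d{\left(f \right)} = -3 + \left(f + f 4\right) = -3 + \left(f + 4 f\right) = -3 + 5 f$)
$A = 40$
$d{\left(k{\left(4,-3 \right)} \right)} \left(-32 + A\right) = \left(-3 + 5 \left(-1\right)\right) \left(-32 + 40\right) = \left(-3 - 5\right) 8 = \left(-8\right) 8 = -64$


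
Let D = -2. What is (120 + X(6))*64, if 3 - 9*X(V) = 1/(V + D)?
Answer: 69296/9 ≈ 7699.6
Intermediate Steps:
X(V) = 1/3 - 1/(9*(-2 + V)) (X(V) = 1/3 - 1/(9*(V - 2)) = 1/3 - 1/(9*(-2 + V)))
(120 + X(6))*64 = (120 + (-7 + 3*6)/(9*(-2 + 6)))*64 = (120 + (1/9)*(-7 + 18)/4)*64 = (120 + (1/9)*(1/4)*11)*64 = (120 + 11/36)*64 = (4331/36)*64 = 69296/9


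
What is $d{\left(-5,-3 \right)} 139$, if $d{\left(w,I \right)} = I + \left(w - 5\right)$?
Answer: $-1807$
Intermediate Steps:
$d{\left(w,I \right)} = -5 + I + w$ ($d{\left(w,I \right)} = I + \left(-5 + w\right) = -5 + I + w$)
$d{\left(-5,-3 \right)} 139 = \left(-5 - 3 - 5\right) 139 = \left(-13\right) 139 = -1807$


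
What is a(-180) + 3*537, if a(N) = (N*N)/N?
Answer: 1431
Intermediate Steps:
a(N) = N (a(N) = N²/N = N)
a(-180) + 3*537 = -180 + 3*537 = -180 + 1611 = 1431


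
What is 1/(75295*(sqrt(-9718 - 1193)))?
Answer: -I*sqrt(10911)/821543745 ≈ -1.2715e-7*I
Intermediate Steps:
1/(75295*(sqrt(-9718 - 1193))) = 1/(75295*(sqrt(-10911))) = 1/(75295*((I*sqrt(10911)))) = (-I*sqrt(10911)/10911)/75295 = -I*sqrt(10911)/821543745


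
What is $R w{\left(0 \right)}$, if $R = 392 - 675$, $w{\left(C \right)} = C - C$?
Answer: $0$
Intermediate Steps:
$w{\left(C \right)} = 0$
$R = -283$ ($R = 392 - 675 = -283$)
$R w{\left(0 \right)} = \left(-283\right) 0 = 0$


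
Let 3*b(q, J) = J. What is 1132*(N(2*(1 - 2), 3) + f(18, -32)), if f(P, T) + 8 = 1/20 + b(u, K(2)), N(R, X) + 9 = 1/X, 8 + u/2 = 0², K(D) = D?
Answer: -90277/5 ≈ -18055.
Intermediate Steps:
u = -16 (u = -16 + 2*0² = -16 + 2*0 = -16 + 0 = -16)
b(q, J) = J/3
N(R, X) = -9 + 1/X
f(P, T) = -437/60 (f(P, T) = -8 + (1/20 + (⅓)*2) = -8 + (1/20 + ⅔) = -8 + 43/60 = -437/60)
1132*(N(2*(1 - 2), 3) + f(18, -32)) = 1132*((-9 + 1/3) - 437/60) = 1132*((-9 + ⅓) - 437/60) = 1132*(-26/3 - 437/60) = 1132*(-319/20) = -90277/5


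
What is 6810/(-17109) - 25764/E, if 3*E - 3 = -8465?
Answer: 210793768/24129393 ≈ 8.7360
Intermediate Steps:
E = -8462/3 (E = 1 + (1/3)*(-8465) = 1 - 8465/3 = -8462/3 ≈ -2820.7)
6810/(-17109) - 25764/E = 6810/(-17109) - 25764/(-8462/3) = 6810*(-1/17109) - 25764*(-3/8462) = -2270/5703 + 38646/4231 = 210793768/24129393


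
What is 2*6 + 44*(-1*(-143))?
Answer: 6304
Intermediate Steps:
2*6 + 44*(-1*(-143)) = 12 + 44*143 = 12 + 6292 = 6304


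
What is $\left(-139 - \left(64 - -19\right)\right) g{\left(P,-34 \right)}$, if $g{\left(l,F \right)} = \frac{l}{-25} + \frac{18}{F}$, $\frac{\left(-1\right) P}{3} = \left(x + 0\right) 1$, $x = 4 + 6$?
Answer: $- \frac{12654}{85} \approx -148.87$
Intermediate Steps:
$x = 10$
$P = -30$ ($P = - 3 \left(10 + 0\right) 1 = - 3 \cdot 10 \cdot 1 = \left(-3\right) 10 = -30$)
$g{\left(l,F \right)} = \frac{18}{F} - \frac{l}{25}$ ($g{\left(l,F \right)} = l \left(- \frac{1}{25}\right) + \frac{18}{F} = - \frac{l}{25} + \frac{18}{F} = \frac{18}{F} - \frac{l}{25}$)
$\left(-139 - \left(64 - -19\right)\right) g{\left(P,-34 \right)} = \left(-139 - \left(64 - -19\right)\right) \left(\frac{18}{-34} - - \frac{6}{5}\right) = \left(-139 - \left(64 + \left(-8 + 27\right)\right)\right) \left(18 \left(- \frac{1}{34}\right) + \frac{6}{5}\right) = \left(-139 - \left(64 + 19\right)\right) \left(- \frac{9}{17} + \frac{6}{5}\right) = \left(-139 - 83\right) \frac{57}{85} = \left(-222\right) \frac{57}{85} = - \frac{12654}{85}$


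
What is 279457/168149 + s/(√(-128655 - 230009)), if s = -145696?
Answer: 279457/168149 + 36424*I*√89666/44833 ≈ 1.662 + 243.28*I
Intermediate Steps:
279457/168149 + s/(√(-128655 - 230009)) = 279457/168149 - 145696/√(-128655 - 230009) = 279457*(1/168149) - 145696*(-I*√89666/179332) = 279457/168149 - 145696*(-I*√89666/179332) = 279457/168149 - (-36424)*I*√89666/44833 = 279457/168149 + 36424*I*√89666/44833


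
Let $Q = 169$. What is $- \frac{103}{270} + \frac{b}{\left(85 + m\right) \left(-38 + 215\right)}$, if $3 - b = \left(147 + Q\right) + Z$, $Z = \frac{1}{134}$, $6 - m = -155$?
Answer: $- \frac{829663}{2134620} \approx -0.38867$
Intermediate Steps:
$m = 161$ ($m = 6 - -155 = 6 + 155 = 161$)
$Z = \frac{1}{134} \approx 0.0074627$
$b = - \frac{41943}{134}$ ($b = 3 - \left(\left(147 + 169\right) + \frac{1}{134}\right) = 3 - \left(316 + \frac{1}{134}\right) = 3 - \frac{42345}{134} = - \frac{41943}{134} \approx -313.01$)
$- \frac{103}{270} + \frac{b}{\left(85 + m\right) \left(-38 + 215\right)} = - \frac{103}{270} - \frac{41943}{134 \left(85 + 161\right) \left(-38 + 215\right)} = \left(-103\right) \frac{1}{270} - \frac{41943}{134 \cdot 246 \cdot 177} = - \frac{103}{270} - \frac{41943}{134 \cdot 43542} = - \frac{103}{270} - \frac{341}{47436} = - \frac{829663}{2134620}$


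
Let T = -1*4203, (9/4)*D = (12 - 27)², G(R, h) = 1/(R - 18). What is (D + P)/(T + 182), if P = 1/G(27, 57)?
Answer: -109/4021 ≈ -0.027108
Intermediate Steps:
G(R, h) = 1/(-18 + R)
D = 100 (D = 4*(12 - 27)²/9 = (4/9)*(-15)² = (4/9)*225 = 100)
T = -4203
P = 9 (P = 1/(1/(-18 + 27)) = 1/(1/9) = 1/(⅑) = 9)
(D + P)/(T + 182) = (100 + 9)/(-4203 + 182) = 109/(-4021) = 109*(-1/4021) = -109/4021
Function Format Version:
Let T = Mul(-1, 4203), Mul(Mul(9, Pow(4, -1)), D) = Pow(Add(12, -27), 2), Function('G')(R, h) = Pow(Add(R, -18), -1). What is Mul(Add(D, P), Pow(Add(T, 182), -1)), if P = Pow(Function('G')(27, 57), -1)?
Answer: Rational(-109, 4021) ≈ -0.027108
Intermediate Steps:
Function('G')(R, h) = Pow(Add(-18, R), -1)
D = 100 (D = Mul(Rational(4, 9), Pow(Add(12, -27), 2)) = Mul(Rational(4, 9), Pow(-15, 2)) = Mul(Rational(4, 9), 225) = 100)
T = -4203
P = 9 (P = Pow(Pow(Add(-18, 27), -1), -1) = Pow(Pow(9, -1), -1) = Pow(Rational(1, 9), -1) = 9)
Mul(Add(D, P), Pow(Add(T, 182), -1)) = Mul(Add(100, 9), Pow(Add(-4203, 182), -1)) = Mul(109, Pow(-4021, -1)) = Mul(109, Rational(-1, 4021)) = Rational(-109, 4021)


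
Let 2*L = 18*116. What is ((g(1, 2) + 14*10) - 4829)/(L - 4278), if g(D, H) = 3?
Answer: 71/49 ≈ 1.4490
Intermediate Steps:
L = 1044 (L = (18*116)/2 = (1/2)*2088 = 1044)
((g(1, 2) + 14*10) - 4829)/(L - 4278) = ((3 + 14*10) - 4829)/(1044 - 4278) = ((3 + 140) - 4829)/(-3234) = (143 - 4829)*(-1/3234) = -4686*(-1/3234) = 71/49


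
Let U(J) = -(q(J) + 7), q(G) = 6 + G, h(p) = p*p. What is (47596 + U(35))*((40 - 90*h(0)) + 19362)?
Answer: 922526296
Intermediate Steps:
h(p) = p**2
U(J) = -13 - J (U(J) = -((6 + J) + 7) = -(13 + J) = -13 - J)
(47596 + U(35))*((40 - 90*h(0)) + 19362) = (47596 + (-13 - 1*35))*((40 - 90*0**2) + 19362) = (47596 + (-13 - 35))*((40 - 90*0) + 19362) = (47596 - 48)*((40 + 0) + 19362) = 47548*(40 + 19362) = 47548*19402 = 922526296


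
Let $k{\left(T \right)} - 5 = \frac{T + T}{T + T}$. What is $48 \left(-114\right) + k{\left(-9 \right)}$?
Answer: $-5466$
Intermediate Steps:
$k{\left(T \right)} = 6$ ($k{\left(T \right)} = 5 + \frac{T + T}{T + T} = 5 + \frac{2 T}{2 T} = 5 + 2 T \frac{1}{2 T} = 5 + 1 = 6$)
$48 \left(-114\right) + k{\left(-9 \right)} = 48 \left(-114\right) + 6 = -5472 + 6 = -5466$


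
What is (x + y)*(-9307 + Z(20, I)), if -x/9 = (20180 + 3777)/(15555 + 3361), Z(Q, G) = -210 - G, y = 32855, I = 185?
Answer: -3013778669517/9458 ≈ -3.1865e+8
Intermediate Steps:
x = -215613/18916 (x = -9*(20180 + 3777)/(15555 + 3361) = -215613/18916 ≈ -11.398)
(x + y)*(-9307 + Z(20, I)) = (-215613/18916 + 32855)*(-9307 + (-210 - 1*185)) = 621269567*(-9307 + (-210 - 185))/18916 = 621269567*(-9307 - 395)/18916 = (621269567/18916)*(-9702) = -3013778669517/9458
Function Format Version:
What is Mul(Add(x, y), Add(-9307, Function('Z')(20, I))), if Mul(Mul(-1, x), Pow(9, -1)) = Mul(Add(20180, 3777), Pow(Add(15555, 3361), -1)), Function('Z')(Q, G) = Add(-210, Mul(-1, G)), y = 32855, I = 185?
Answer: Rational(-3013778669517, 9458) ≈ -3.1865e+8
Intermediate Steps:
x = Rational(-215613, 18916) (x = Mul(-9, Mul(Add(20180, 3777), Pow(Add(15555, 3361), -1))) = Mul(-9, Mul(23957, Pow(18916, -1))) = Mul(-9, Mul(23957, Rational(1, 18916))) = Mul(-9, Rational(23957, 18916)) = Rational(-215613, 18916) ≈ -11.398)
Mul(Add(x, y), Add(-9307, Function('Z')(20, I))) = Mul(Add(Rational(-215613, 18916), 32855), Add(-9307, Add(-210, Mul(-1, 185)))) = Mul(Rational(621269567, 18916), Add(-9307, Add(-210, -185))) = Mul(Rational(621269567, 18916), Add(-9307, -395)) = Mul(Rational(621269567, 18916), -9702) = Rational(-3013778669517, 9458)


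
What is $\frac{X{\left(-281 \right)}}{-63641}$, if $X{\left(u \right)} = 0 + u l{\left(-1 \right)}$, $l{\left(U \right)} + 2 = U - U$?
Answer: $- \frac{562}{63641} \approx -0.0088308$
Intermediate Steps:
$l{\left(U \right)} = -2$ ($l{\left(U \right)} = -2 + \left(U - U\right) = -2 + 0 = -2$)
$X{\left(u \right)} = - 2 u$ ($X{\left(u \right)} = 0 + u \left(-2\right) = 0 - 2 u = - 2 u$)
$\frac{X{\left(-281 \right)}}{-63641} = \frac{\left(-2\right) \left(-281\right)}{-63641} = 562 \left(- \frac{1}{63641}\right) = - \frac{562}{63641}$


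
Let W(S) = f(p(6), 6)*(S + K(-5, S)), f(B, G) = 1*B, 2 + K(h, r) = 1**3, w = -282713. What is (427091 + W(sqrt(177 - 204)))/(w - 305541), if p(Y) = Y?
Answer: -427085/588254 - 9*I*sqrt(3)/294127 ≈ -0.72602 - 5.2999e-5*I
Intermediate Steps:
K(h, r) = -1 (K(h, r) = -2 + 1**3 = -2 + 1 = -1)
f(B, G) = B
W(S) = -6 + 6*S (W(S) = 6*(S - 1) = 6*(-1 + S) = -6 + 6*S)
(427091 + W(sqrt(177 - 204)))/(w - 305541) = (427091 + (-6 + 6*sqrt(177 - 204)))/(-282713 - 305541) = (427091 + (-6 + 6*sqrt(-27)))/(-588254) = (427091 + (-6 + 6*(3*I*sqrt(3))))*(-1/588254) = (427091 + (-6 + 18*I*sqrt(3)))*(-1/588254) = (427085 + 18*I*sqrt(3))*(-1/588254) = -427085/588254 - 9*I*sqrt(3)/294127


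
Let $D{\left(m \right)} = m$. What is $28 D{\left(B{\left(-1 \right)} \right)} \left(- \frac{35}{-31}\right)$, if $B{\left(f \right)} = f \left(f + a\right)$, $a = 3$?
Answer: $- \frac{1960}{31} \approx -63.226$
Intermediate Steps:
$B{\left(f \right)} = f \left(3 + f\right)$ ($B{\left(f \right)} = f \left(f + 3\right) = f \left(3 + f\right)$)
$28 D{\left(B{\left(-1 \right)} \right)} \left(- \frac{35}{-31}\right) = 28 \left(- (3 - 1)\right) \left(- \frac{35}{-31}\right) = 28 \left(\left(-1\right) 2\right) \left(\left(-35\right) \left(- \frac{1}{31}\right)\right) = 28 \left(-2\right) \frac{35}{31} = \left(-56\right) \frac{35}{31} = - \frac{1960}{31}$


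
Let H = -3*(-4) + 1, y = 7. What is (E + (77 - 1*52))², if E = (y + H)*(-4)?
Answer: 3025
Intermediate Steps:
H = 13 (H = 12 + 1 = 13)
E = -80 (E = (7 + 13)*(-4) = 20*(-4) = -80)
(E + (77 - 1*52))² = (-80 + (77 - 1*52))² = (-80 + (77 - 52))² = (-80 + 25)² = (-55)² = 3025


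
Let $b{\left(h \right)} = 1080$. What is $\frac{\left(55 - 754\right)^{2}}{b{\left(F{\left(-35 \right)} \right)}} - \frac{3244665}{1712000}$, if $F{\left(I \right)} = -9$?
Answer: $\frac{462767041}{1027200} \approx 450.51$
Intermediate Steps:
$\frac{\left(55 - 754\right)^{2}}{b{\left(F{\left(-35 \right)} \right)}} - \frac{3244665}{1712000} = \frac{\left(55 - 754\right)^{2}}{1080} - \frac{3244665}{1712000} = \left(-699\right)^{2} \cdot \frac{1}{1080} - \frac{648933}{342400} = 488601 \cdot \frac{1}{1080} - \frac{648933}{342400} = \frac{54289}{120} - \frac{648933}{342400} = \frac{462767041}{1027200}$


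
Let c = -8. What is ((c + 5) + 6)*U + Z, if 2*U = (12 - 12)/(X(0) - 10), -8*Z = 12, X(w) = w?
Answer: -3/2 ≈ -1.5000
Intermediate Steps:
Z = -3/2 (Z = -⅛*12 = -3/2 ≈ -1.5000)
U = 0 (U = ((12 - 12)/(0 - 10))/2 = (0/(-10))/2 = (0*(-⅒))/2 = (½)*0 = 0)
((c + 5) + 6)*U + Z = ((-8 + 5) + 6)*0 - 3/2 = (-3 + 6)*0 - 3/2 = 3*0 - 3/2 = 0 - 3/2 = -3/2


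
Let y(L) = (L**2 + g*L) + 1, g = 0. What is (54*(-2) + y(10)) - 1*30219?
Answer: -30226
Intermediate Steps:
y(L) = 1 + L**2 (y(L) = (L**2 + 0*L) + 1 = (L**2 + 0) + 1 = L**2 + 1 = 1 + L**2)
(54*(-2) + y(10)) - 1*30219 = (54*(-2) + (1 + 10**2)) - 1*30219 = (-108 + (1 + 100)) - 30219 = (-108 + 101) - 30219 = -7 - 30219 = -30226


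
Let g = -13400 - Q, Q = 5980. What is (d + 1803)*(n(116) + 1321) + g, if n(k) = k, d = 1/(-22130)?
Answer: 56907979593/22130 ≈ 2.5715e+6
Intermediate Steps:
d = -1/22130 ≈ -4.5188e-5
g = -19380 (g = -13400 - 1*5980 = -13400 - 5980 = -19380)
(d + 1803)*(n(116) + 1321) + g = (-1/22130 + 1803)*(116 + 1321) - 19380 = (39900389/22130)*1437 - 19380 = 57336858993/22130 - 19380 = 56907979593/22130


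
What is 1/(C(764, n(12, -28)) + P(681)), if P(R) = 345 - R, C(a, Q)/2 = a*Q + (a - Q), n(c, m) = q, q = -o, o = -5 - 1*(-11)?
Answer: -1/7964 ≈ -0.00012557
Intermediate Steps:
o = 6 (o = -5 + 11 = 6)
q = -6 (q = -1*6 = -6)
n(c, m) = -6
C(a, Q) = -2*Q + 2*a + 2*Q*a (C(a, Q) = 2*(a*Q + (a - Q)) = 2*(Q*a + (a - Q)) = 2*(a - Q + Q*a) = -2*Q + 2*a + 2*Q*a)
1/(C(764, n(12, -28)) + P(681)) = 1/((-2*(-6) + 2*764 + 2*(-6)*764) + (345 - 1*681)) = 1/((12 + 1528 - 9168) + (345 - 681)) = 1/(-7628 - 336) = 1/(-7964) = -1/7964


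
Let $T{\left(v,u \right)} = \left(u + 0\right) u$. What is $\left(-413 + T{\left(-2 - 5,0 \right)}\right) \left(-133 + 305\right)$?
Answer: $-71036$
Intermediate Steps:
$T{\left(v,u \right)} = u^{2}$ ($T{\left(v,u \right)} = u u = u^{2}$)
$\left(-413 + T{\left(-2 - 5,0 \right)}\right) \left(-133 + 305\right) = \left(-413 + 0^{2}\right) \left(-133 + 305\right) = \left(-413 + 0\right) 172 = \left(-413\right) 172 = -71036$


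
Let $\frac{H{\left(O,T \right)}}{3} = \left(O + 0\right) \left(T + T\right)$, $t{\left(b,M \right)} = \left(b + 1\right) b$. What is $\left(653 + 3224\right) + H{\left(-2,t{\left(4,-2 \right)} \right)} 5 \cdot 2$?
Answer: $1477$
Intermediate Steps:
$t{\left(b,M \right)} = b \left(1 + b\right)$ ($t{\left(b,M \right)} = \left(1 + b\right) b = b \left(1 + b\right)$)
$H{\left(O,T \right)} = 6 O T$ ($H{\left(O,T \right)} = 3 \left(O + 0\right) \left(T + T\right) = 3 O 2 T = 3 \cdot 2 O T = 6 O T$)
$\left(653 + 3224\right) + H{\left(-2,t{\left(4,-2 \right)} \right)} 5 \cdot 2 = \left(653 + 3224\right) + 6 \left(-2\right) 4 \left(1 + 4\right) 5 \cdot 2 = 3877 + 6 \left(-2\right) 4 \cdot 5 \cdot 5 \cdot 2 = 3877 + 6 \left(-2\right) 20 \cdot 5 \cdot 2 = 3877 + \left(-240\right) 5 \cdot 2 = 3877 - 2400 = 1477$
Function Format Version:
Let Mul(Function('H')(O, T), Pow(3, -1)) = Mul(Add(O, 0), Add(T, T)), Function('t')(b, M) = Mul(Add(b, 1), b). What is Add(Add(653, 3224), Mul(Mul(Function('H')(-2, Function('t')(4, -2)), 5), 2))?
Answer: 1477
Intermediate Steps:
Function('t')(b, M) = Mul(b, Add(1, b)) (Function('t')(b, M) = Mul(Add(1, b), b) = Mul(b, Add(1, b)))
Function('H')(O, T) = Mul(6, O, T) (Function('H')(O, T) = Mul(3, Mul(Add(O, 0), Add(T, T))) = Mul(3, Mul(O, Mul(2, T))) = Mul(3, Mul(2, O, T)) = Mul(6, O, T))
Add(Add(653, 3224), Mul(Mul(Function('H')(-2, Function('t')(4, -2)), 5), 2)) = Add(Add(653, 3224), Mul(Mul(Mul(6, -2, Mul(4, Add(1, 4))), 5), 2)) = Add(3877, Mul(Mul(Mul(6, -2, Mul(4, 5)), 5), 2)) = Add(3877, Mul(Mul(Mul(6, -2, 20), 5), 2)) = Add(3877, Mul(Mul(-240, 5), 2)) = Add(3877, Mul(-1200, 2)) = Add(3877, -2400) = 1477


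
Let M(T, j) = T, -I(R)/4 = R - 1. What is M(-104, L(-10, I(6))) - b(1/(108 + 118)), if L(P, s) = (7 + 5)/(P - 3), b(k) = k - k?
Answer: -104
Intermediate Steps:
I(R) = 4 - 4*R (I(R) = -4*(R - 1) = -4*(-1 + R) = 4 - 4*R)
b(k) = 0
L(P, s) = 12/(-3 + P)
M(-104, L(-10, I(6))) - b(1/(108 + 118)) = -104 - 1*0 = -104 + 0 = -104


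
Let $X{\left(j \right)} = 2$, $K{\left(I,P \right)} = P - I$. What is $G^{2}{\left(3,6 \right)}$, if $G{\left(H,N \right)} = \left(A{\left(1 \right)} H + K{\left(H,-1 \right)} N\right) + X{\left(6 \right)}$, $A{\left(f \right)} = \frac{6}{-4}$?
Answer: $\frac{2809}{4} \approx 702.25$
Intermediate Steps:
$A{\left(f \right)} = - \frac{3}{2}$ ($A{\left(f \right)} = 6 \left(- \frac{1}{4}\right) = - \frac{3}{2}$)
$G{\left(H,N \right)} = 2 - \frac{3 H}{2} + N \left(-1 - H\right)$ ($G{\left(H,N \right)} = \left(- \frac{3 H}{2} + \left(-1 - H\right) N\right) + 2 = \left(- \frac{3 H}{2} + N \left(-1 - H\right)\right) + 2 = 2 - \frac{3 H}{2} + N \left(-1 - H\right)$)
$G^{2}{\left(3,6 \right)} = \left(2 - 6 - \frac{9}{2} - 3 \cdot 6\right)^{2} = \left(2 - 6 - \frac{9}{2} - 18\right)^{2} = \left(- \frac{53}{2}\right)^{2} = \frac{2809}{4}$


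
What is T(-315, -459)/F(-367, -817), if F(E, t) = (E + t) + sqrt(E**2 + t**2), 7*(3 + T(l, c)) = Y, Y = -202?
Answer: 132016/2098873 + 223*sqrt(802178)/4197746 ≈ 0.11048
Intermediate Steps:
T(l, c) = -223/7 (T(l, c) = -3 + (1/7)*(-202) = -3 - 202/7 = -223/7)
F(E, t) = E + t + sqrt(E**2 + t**2)
T(-315, -459)/F(-367, -817) = -223/(7*(-367 - 817 + sqrt((-367)**2 + (-817)**2))) = -223/(7*(-367 - 817 + sqrt(134689 + 667489))) = -223/(7*(-367 - 817 + sqrt(802178))) = -223/(7*(-1184 + sqrt(802178)))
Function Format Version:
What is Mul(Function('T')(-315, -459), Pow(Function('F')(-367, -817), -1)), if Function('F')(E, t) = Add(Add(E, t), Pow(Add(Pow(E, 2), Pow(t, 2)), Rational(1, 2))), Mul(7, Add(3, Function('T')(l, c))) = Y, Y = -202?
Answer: Add(Rational(132016, 2098873), Mul(Rational(223, 4197746), Pow(802178, Rational(1, 2)))) ≈ 0.11048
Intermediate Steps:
Function('T')(l, c) = Rational(-223, 7) (Function('T')(l, c) = Add(-3, Mul(Rational(1, 7), -202)) = Add(-3, Rational(-202, 7)) = Rational(-223, 7))
Function('F')(E, t) = Add(E, t, Pow(Add(Pow(E, 2), Pow(t, 2)), Rational(1, 2)))
Mul(Function('T')(-315, -459), Pow(Function('F')(-367, -817), -1)) = Mul(Rational(-223, 7), Pow(Add(-367, -817, Pow(Add(Pow(-367, 2), Pow(-817, 2)), Rational(1, 2))), -1)) = Mul(Rational(-223, 7), Pow(Add(-367, -817, Pow(Add(134689, 667489), Rational(1, 2))), -1)) = Mul(Rational(-223, 7), Pow(Add(-367, -817, Pow(802178, Rational(1, 2))), -1)) = Mul(Rational(-223, 7), Pow(Add(-1184, Pow(802178, Rational(1, 2))), -1))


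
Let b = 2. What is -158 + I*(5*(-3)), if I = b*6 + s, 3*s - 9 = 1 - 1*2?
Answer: -378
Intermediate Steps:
s = 8/3 (s = 3 + (1 - 1*2)/3 = 3 + (1 - 2)/3 = 3 + (⅓)*(-1) = 3 - ⅓ = 8/3 ≈ 2.6667)
I = 44/3 (I = 2*6 + 8/3 = 12 + 8/3 = 44/3 ≈ 14.667)
-158 + I*(5*(-3)) = -158 + 44*(5*(-3))/3 = -158 + (44/3)*(-15) = -158 - 220 = -378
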